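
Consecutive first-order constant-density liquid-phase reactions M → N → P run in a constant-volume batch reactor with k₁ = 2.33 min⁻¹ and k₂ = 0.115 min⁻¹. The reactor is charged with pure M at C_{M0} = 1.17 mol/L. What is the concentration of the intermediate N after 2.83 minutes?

The intermediate concentration in a first-order A→B→C sequence is C_N = k₁C_{M0}(e^(−k₁t) − e^(−k₂t))/(k₂−k₁).
e^(−k₁t) = e^(−2.33×2.83) = e^(−6.594) = 0.001369; e^(−k₂t) = e^(−0.3255) = 0.7222.
C_N = 2.33×1.17/(0.115−2.33) × (0.001369−0.7222) = (-1.231)×(-0.7208) = 0.8872 mol/L.

0.887 mol/L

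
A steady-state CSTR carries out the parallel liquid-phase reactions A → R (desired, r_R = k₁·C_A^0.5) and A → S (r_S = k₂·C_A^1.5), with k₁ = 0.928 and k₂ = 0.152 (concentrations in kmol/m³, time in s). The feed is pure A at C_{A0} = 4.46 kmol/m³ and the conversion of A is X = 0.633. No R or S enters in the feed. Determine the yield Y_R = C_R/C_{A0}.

Exit C_A = C_{A0}(1−X) = 4.46×0.367 = 1.637 kmol/m³.
In a CSTR the entire volume is at exit conditions, so r_R = 0.928×1.637^0.5 = 1.187 and r_S = 0.152×1.637^1.5 = 0.3183.
Fraction of consumed A going to R: r_R/(r_R+r_S) = 0.7886.
C_R = 0.7886·C_{A0}·X = 0.7886×4.46×0.633 = 2.23 kmol/m³; Y_R = C_R/C_{A0} = 0.499.

0.499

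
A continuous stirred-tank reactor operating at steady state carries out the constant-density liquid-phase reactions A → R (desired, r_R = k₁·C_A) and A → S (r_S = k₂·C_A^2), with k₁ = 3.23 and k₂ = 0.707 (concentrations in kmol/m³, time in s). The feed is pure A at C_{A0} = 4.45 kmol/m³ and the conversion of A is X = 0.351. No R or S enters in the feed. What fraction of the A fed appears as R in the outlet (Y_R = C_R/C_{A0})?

Exit C_A = C_{A0}(1−X) = 4.45×0.649 = 2.888 kmol/m³.
Rates in a CSTR are evaluated at the outlet concentration: r_R = 3.23×2.888 = 9.328, r_S = 0.707×2.888^2 = 5.897.
Fraction of consumed A going to R: r_R/(r_R+r_S) = 0.6127.
C_R = 0.6127·C_{A0}·X = 0.6127×4.45×0.351 = 0.957 kmol/m³; Y_R = C_R/C_{A0} = 0.215.

0.215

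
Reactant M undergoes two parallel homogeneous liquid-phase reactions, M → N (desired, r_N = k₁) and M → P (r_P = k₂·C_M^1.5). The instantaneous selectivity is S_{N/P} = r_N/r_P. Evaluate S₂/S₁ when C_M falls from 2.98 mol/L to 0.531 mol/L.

S_{N/P} = (k₁/k₂)·C_M^-1.5, so S₂/S₁ = (C_{M,2}/C_{M,1})^-1.5.
= (0.531/2.98)^(-1.5) = (0.1782)^(-1.5) = 13.3.
Selectivity toward N rises as C_M falls — low-concentration operation is favoured.

13.3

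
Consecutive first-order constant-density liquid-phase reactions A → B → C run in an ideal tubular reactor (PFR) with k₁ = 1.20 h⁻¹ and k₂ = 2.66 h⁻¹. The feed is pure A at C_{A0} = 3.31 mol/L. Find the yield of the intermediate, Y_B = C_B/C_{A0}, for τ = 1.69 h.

Solving the coupled first-order balances gives C_B(τ) = [k₁/(k₂−k₁)]·C_{A0}·(e^(−k₁τ) − e^(−k₂τ)).
e^(−k₁τ) = e^(−1.20×1.69) = e^(−2.028) = 0.1316; e^(−k₂τ) = e^(−4.495) = 0.01116.
C_B = 1.20×3.31/(2.66−1.20) × (0.1316−0.01116) = 2.721×0.1204 = 0.3277 mol/L.
Y_B = C_B/C_{A0} = 0.3277/3.31 = 0.0990.

0.0990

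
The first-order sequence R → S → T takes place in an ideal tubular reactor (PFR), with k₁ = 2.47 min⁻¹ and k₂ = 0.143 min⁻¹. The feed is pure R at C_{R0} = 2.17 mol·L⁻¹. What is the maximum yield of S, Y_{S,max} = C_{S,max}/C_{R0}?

At the optimum, C_{S,max}/C_{R0} = (k₁/k₂)^[k₂/(k₂−k₁)].
= (2.47/0.143)^(0.143/(0.143−2.47)) = (17.27)^(-0.06145) = 0.8394.

0.839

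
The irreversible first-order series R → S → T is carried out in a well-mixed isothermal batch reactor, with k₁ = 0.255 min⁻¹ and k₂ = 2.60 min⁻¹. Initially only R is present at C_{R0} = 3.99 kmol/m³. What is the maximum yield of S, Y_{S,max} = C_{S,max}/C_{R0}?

Evaluating C_S at t_opt = ln(k₂/k₁)/(k₂−k₁) gives C_{S,max}/C_{R0} = (k₁/k₂)^[k₂/(k₂−k₁)].
= (0.255/2.60)^(2.60/(2.60−0.255)) = (0.09808)^(1.109) = 0.07619.

0.0762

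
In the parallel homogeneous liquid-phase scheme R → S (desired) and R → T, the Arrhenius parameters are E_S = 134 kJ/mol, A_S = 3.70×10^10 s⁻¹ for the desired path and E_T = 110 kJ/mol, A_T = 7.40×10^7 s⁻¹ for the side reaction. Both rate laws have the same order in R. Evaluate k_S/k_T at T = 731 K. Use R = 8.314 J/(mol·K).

9.64

With equal orders, S_{S/T} = k_S/k_T = (A_S/A_T)·exp[(E_T−E_S)/(RT)].
(E_T−E_S)/(RT) = (110−134)×10³/(8.314×731) = -24000/6078 = -3.949.
k_S/k_T = (3.70×10^10/7.40×10^7)·exp(-3.949) = 500.0 × 0.01927 = 9.64.
Since E_S > E_T, raising the temperature improves selectivity toward S.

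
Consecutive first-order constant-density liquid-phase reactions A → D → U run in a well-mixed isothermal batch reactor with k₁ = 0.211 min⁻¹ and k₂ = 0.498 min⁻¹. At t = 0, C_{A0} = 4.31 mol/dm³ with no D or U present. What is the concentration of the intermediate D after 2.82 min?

0.970 mol/dm³

For first-order series with pure A initially, C_D(t) = k₁C_{A0}/(k₂−k₁)·(e^(−k₁t) − e^(−k₂t)).
e^(−k₁t) = e^(−0.211×2.82) = e^(−0.5950) = 0.5516; e^(−k₂t) = e^(−1.404) = 0.2455.
C_D = 0.211×4.31/(0.498−0.211) × (0.5516−0.2455) = 3.169×0.3060 = 0.9697 mol/dm³.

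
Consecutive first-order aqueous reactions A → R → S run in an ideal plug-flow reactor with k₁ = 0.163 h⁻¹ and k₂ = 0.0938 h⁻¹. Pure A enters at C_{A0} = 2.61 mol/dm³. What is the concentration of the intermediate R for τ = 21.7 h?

0.624 mol/dm³

For first-order series with pure A initially, C_R(τ) = k₁C_{A0}/(k₂−k₁)·(e^(−k₁τ) − e^(−k₂τ)).
e^(−k₁τ) = e^(−0.163×21.7) = e^(−3.537) = 0.02910; e^(−k₂τ) = e^(−2.035) = 0.1306.
C_R = 0.163×2.61/(0.0938−0.163) × (0.02910−0.1306) = (-6.148)×(-0.1015) = 0.6241 mol/dm³.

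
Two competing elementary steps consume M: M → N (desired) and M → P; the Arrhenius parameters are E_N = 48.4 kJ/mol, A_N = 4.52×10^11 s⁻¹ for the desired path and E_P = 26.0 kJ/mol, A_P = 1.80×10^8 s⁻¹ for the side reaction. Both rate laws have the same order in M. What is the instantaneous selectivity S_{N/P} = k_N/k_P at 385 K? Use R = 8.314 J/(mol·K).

With equal orders, S_{N/P} = k_N/k_P = (A_N/A_P)·exp[(E_P−E_N)/(RT)].
(E_P−E_N)/(RT) = (26.0−48.4)×10³/(8.314×385) = -22400/3201 = -6.998.
k_N/k_P = (4.52×10^11/1.80×10^8)·exp(-6.998) = 2511 × 9.137×10^-4 = 2.29.
Since E_N > E_P, raising the temperature improves selectivity toward N.

2.29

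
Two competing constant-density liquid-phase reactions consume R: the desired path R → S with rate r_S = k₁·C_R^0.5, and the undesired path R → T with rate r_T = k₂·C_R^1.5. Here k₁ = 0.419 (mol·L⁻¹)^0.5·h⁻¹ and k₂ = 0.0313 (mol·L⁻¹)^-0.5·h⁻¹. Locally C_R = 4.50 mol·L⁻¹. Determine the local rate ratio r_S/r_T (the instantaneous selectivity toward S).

2.97

S_{S/T} = r_S/r_T = (k₁·C_R^0.5)/(k₂·C_R^1.5) = (k₁/k₂)·C_R⁻¹.
= (0.419×4.500^0.5) / (0.0313×4.500^1.5) = 0.8888/0.2988 = 2.97.
The undesired path is higher order in R, so low C_R (CSTR or dilute feed) favours S.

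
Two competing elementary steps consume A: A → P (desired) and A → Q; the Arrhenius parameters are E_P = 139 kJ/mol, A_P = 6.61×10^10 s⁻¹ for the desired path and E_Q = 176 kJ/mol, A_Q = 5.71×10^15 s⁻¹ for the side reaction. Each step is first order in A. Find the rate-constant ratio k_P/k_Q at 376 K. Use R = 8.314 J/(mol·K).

1.60

Since both paths have the same order in A, the concentration cancels and S_{P/Q} = k_P/k_Q = (A_P/A_Q)·exp[(E_Q−E_P)/(RT)].
(E_Q−E_P)/(RT) = (176−139)×10³/(8.314×376) = 37000/3126 = 11.84.
k_P/k_Q = (6.61×10^10/5.71×10^15)·exp(11.84) = 1.158×10^-5 × 1.381×10^5 = 1.60.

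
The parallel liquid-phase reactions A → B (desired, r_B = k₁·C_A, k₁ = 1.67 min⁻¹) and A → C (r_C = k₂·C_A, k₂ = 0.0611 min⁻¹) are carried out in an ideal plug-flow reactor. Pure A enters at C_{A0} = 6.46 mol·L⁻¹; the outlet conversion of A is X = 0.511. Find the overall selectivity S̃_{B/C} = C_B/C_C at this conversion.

C_A = C_{A0}(1−X) = 3.159 mol·L⁻¹.
Both paths are first order in A, so the instantaneous fraction to B is constant: dC_B/d(−C_A) = k₁/(k₁+k₂) = 0.9647.
C_B = 0.9647·(C_{A0}−C_A) = 0.9647×3.301 = 3.18 mol·L⁻¹.
C_C = (C_{A0}−C_A)−C_B = 0.1165 mol·L⁻¹; S̃_{B/C} = 3.185/0.1165 = 27.3.

27.3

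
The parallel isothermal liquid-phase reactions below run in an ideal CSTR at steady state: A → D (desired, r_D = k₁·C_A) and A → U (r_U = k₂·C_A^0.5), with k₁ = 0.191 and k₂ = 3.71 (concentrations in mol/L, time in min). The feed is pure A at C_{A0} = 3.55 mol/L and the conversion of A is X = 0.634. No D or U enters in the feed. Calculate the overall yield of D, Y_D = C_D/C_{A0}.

Exit C_A = C_{A0}(1−X) = 3.55×0.366 = 1.299 mol/L.
Rates in a CSTR are evaluated at the outlet concentration: r_D = 0.191×1.299 = 0.2482, r_U = 3.71×1.299^0.5 = 4.229.
Fraction of consumed A going to D: r_D/(r_D+r_U) = 0.05543.
C_D = 0.05543·C_{A0}·X = 0.05543×3.55×0.634 = 0.125 mol/L; Y_D = C_D/C_{A0} = 0.0351.

0.0351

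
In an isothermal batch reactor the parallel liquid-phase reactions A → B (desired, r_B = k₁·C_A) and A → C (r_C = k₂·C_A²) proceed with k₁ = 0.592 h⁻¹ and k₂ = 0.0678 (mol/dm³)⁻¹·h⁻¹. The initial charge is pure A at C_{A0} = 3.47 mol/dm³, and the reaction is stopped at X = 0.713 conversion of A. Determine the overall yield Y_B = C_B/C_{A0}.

0.570

C_A = C_{A0}(1−X) = 0.9959 mol/dm³.
Along a PFR/batch, dC_B/dC_A = −r_B/(r_B+r_C) = −k₁/(k₁+k₂·C_A).
Integrating from C_{A0} to C_A: C_B = (0.592/0.0678)·ln[(0.592+0.0678·3.47)/(0.592+0.0678·0.996)] = 8.732·ln(0.8273/0.6595) = 1.979 mol/dm³.
Y_B = C_B/C_{A0} = 1.979/3.47 = 0.570.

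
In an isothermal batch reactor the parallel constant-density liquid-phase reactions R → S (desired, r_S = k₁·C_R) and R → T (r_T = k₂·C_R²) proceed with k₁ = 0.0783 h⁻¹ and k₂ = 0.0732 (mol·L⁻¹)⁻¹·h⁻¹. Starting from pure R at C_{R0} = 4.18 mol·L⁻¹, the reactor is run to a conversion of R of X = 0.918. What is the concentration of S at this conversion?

1.40 mol·L⁻¹

C_R = C_{R0}(1−X) = 0.3428 mol·L⁻¹.
Along a PFR/batch, dC_S/dC_R = −r_S/(r_S+r_T) = −k₁/(k₁+k₂·C_R).
Integrating from C_{R0} to C_R: C_S = (0.0783/0.0732)·ln[(0.0783+0.0732·4.18)/(0.0783+0.0732·0.343)] = 1.070·ln(0.3843/0.1034) = 1.404 mol·L⁻¹.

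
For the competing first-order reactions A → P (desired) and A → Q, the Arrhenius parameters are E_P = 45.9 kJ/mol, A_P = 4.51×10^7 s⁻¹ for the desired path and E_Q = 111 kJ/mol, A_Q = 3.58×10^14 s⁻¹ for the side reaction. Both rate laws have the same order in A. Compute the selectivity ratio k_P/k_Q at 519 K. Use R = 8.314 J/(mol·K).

Since both paths have the same order in A, the concentration cancels and S_{P/Q} = k_P/k_Q = (A_P/A_Q)·exp[(E_Q−E_P)/(RT)].
(E_Q−E_P)/(RT) = (111−45.9)×10³/(8.314×519) = 65100/4315 = 15.09.
k_P/k_Q = (4.51×10^7/3.58×10^14)·exp(15.09) = 1.260×10^-7 × 3.566×10^6 = 0.449.
Since E_P < E_Q, lowering the temperature improves selectivity toward P.

0.449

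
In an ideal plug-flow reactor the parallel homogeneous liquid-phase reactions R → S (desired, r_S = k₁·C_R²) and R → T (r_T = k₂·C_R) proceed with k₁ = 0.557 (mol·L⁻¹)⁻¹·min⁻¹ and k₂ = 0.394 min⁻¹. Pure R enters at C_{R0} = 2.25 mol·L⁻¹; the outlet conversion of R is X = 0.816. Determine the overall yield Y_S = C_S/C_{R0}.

0.511

C_R = C_{R0}(1−X) = 0.4140 mol·L⁻¹.
Along a PFR/batch, dC_T/dC_R = −r_T/(r_S+r_T) = −k₂/(k₂+k₁·C_R).
Integrating from C_{R0} to C_R: C_T = (0.394/0.557)·ln[(0.394+0.557·2.25)/(0.394+0.557·0.414)] = 0.7074·ln(1.647/0.6246) = 0.6860 mol·L⁻¹.
Then C_S = (C_{R0}−C_R) − C_T = 1.836 − 0.6860 = 1.150 mol·L⁻¹.
Y_S = C_S/C_{R0} = 1.150/2.25 = 0.511.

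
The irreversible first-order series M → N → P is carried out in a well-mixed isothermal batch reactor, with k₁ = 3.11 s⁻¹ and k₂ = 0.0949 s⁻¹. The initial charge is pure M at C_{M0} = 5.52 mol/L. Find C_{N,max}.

4.95 mol/L

At the optimum, C_{N,max}/C_{M0} = (k₁/k₂)^[k₂/(k₂−k₁)].
= (3.11/0.0949)^(0.0949/(0.0949−3.11)) = (32.77)^(-0.03147) = 0.8960.
C_{N,max} = 0.8960×5.52 = 4.95 mol/L.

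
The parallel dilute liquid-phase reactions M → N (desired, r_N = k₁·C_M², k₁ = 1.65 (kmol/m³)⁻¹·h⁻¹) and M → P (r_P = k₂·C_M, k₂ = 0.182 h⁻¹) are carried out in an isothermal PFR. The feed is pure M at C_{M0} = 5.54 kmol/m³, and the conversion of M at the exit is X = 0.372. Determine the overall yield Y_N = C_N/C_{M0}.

0.363

C_M = C_{M0}(1−X) = 3.479 kmol/m³.
Along a PFR/batch, dC_P/dC_M = −r_P/(r_N+r_P) = −k₂/(k₂+k₁·C_M).
Integrating from C_{M0} to C_M: C_P = (0.182/1.65)·ln[(0.182+1.65·5.54)/(0.182+1.65·3.48)] = 0.1103·ln(9.323/5.923) = 0.05005 kmol/m³.
Then C_N = (C_{M0}−C_M) − C_P = 2.061 − 0.05005 = 2.011 kmol/m³.
Y_N = C_N/C_{M0} = 2.011/5.54 = 0.363.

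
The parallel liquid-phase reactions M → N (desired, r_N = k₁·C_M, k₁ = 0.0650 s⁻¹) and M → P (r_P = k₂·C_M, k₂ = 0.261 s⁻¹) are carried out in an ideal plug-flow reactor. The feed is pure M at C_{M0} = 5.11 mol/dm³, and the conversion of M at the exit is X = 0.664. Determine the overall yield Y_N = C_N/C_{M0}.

C_M = C_{M0}(1−X) = 1.717 mol/dm³.
Both paths are first order in M, so the instantaneous fraction to N is constant: dC_N/d(−C_M) = k₁/(k₁+k₂) = 0.1994.
C_N = 0.1994·(C_{M0}−C_M) = 0.1994×3.393 = 0.677 mol/dm³.
Y_N = C_N/C_{M0} = 0.6765/5.11 = 0.132.

0.132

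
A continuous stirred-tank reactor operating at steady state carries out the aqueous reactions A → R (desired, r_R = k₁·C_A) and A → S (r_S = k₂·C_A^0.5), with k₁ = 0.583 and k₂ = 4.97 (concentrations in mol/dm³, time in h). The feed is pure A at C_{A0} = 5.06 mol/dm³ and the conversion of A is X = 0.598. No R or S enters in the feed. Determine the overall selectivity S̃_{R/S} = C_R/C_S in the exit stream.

Exit C_A = C_{A0}(1−X) = 5.06×0.402 = 2.034 mol/dm³.
A CSTR operates uniformly at the exit composition, giving r_R = 1.186 and r_S = 7.088 (each k·C_A^n at C_A = 2.034).
Overall selectivity = C_R/C_S = r_Rτ/(r_Sτ) = r_R/r_S = 0.167.

0.167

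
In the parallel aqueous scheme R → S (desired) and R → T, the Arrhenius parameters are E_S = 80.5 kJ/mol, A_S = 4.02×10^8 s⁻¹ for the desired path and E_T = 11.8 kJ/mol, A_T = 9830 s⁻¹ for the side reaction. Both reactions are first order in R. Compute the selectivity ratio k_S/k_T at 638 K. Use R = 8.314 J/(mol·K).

0.0970

With equal orders, S_{S/T} = k_S/k_T = (A_S/A_T)·exp[(E_T−E_S)/(RT)].
(E_T−E_S)/(RT) = (11.8−80.5)×10³/(8.314×638) = -68700/5304 = -12.95.
k_S/k_T = (4.02×10^8/9830)·exp(-12.95) = 40895 × 2.372×10^-6 = 0.0970.
Since E_S > E_T, raising the temperature improves selectivity toward S.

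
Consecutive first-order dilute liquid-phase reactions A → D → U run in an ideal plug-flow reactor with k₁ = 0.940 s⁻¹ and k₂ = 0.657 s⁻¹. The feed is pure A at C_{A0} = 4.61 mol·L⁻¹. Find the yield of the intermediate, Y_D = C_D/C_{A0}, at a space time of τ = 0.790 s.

0.396

For first-order series with pure A initially, C_D(τ) = k₁C_{A0}/(k₂−k₁)·(e^(−k₁τ) − e^(−k₂τ)).
e^(−k₁τ) = e^(−0.940×0.790) = e^(−0.7426) = 0.4759; e^(−k₂τ) = e^(−0.5190) = 0.5951.
C_D = 0.940×4.61/(0.657−0.940) × (0.4759−0.5951) = (-15.31)×(-0.1192) = 1.826 mol·L⁻¹.
Y_D = C_D/C_{A0} = 1.826/4.61 = 0.396.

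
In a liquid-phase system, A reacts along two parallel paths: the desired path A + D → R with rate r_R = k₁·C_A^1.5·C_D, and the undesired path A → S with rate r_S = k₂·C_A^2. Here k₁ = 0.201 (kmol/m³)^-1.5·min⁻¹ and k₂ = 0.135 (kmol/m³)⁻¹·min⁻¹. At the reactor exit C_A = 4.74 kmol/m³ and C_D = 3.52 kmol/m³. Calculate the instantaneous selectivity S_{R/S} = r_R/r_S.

2.41

S_{R/S} = r_R/r_S = (k₁·C_A^1.5·C_D)/(k₂·C_A^2) = (k₁/k₂)·C_A^-0.5·C_D.
= (0.201×4.740^1.5×3.520) / (0.135×4.740^2) = 7.301/3.033 = 2.41.
The undesired path is higher order in A, so low C_A (CSTR or dilute feed) favours R.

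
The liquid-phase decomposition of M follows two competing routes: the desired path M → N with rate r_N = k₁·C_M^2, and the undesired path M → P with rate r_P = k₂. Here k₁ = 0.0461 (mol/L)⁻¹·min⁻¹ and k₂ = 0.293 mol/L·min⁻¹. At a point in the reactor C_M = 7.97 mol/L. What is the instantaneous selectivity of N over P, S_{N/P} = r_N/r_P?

S_{N/P} = r_N/r_P = (k₁·C_M^2)/(k₂) = (k₁/k₂)·C_M^2.
= (0.0461×7.970^2) / (0.293) = 2.928/0.2930 = 9.99.

9.99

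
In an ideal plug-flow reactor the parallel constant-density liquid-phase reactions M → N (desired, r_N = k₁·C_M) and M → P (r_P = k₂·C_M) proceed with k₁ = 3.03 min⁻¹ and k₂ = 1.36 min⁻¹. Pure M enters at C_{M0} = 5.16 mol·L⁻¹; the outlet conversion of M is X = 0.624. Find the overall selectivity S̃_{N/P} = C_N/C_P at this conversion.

C_M = C_{M0}(1−X) = 1.940 mol·L⁻¹.
Both paths are first order in M, so the instantaneous fraction to N is constant: dC_N/d(−C_M) = k₁/(k₁+k₂) = 0.6902.
C_N = 0.6902·(C_{M0}−C_M) = 0.6902×3.220 = 2.22 mol·L⁻¹.
C_P = (C_{M0}−C_M)−C_N = 0.9975 mol·L⁻¹; S̃_{N/P} = 2.222/0.9975 = 2.23.

2.23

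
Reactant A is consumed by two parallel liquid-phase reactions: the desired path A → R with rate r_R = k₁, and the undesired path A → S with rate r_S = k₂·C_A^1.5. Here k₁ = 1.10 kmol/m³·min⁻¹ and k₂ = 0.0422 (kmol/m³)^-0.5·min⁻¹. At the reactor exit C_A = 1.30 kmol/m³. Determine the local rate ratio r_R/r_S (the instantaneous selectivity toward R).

17.6

S_{R/S} = r_R/r_S = (k₁)/(k₂·C_A^1.5) = (k₁/k₂)·C_A^-1.5.
= (1.10) / (0.0422×1.300^1.5) = 1.100/0.06255 = 17.6.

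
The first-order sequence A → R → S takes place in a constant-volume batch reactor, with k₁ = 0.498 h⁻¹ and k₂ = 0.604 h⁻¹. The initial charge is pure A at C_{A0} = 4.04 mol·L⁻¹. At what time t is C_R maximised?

The intermediate peaks when r₁ = r₂, i.e. k₁e^(−k₁t) = k₂e^(−k₂t), giving t_opt = ln(k₂/k₁)/(k₂−k₁).
= ln(0.604/0.498)/(0.604−0.498) = ln(1.213)/0.1060 = 0.1930/0.1060 = 1.82 h.

1.82 h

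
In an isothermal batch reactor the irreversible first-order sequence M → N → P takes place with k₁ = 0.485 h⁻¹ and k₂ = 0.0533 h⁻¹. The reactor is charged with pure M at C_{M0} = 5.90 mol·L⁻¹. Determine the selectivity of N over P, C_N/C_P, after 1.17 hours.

For first-order series with pure M initially, C_N(t) = k₁C_{M0}/(k₂−k₁)·(e^(−k₁t) − e^(−k₂t)).
e^(−k₁t) = e^(−0.485×1.17) = e^(−0.5674) = 0.5670; e^(−k₂t) = e^(−0.06236) = 0.9395.
C_N = 0.485×5.90/(0.0533−0.485) × (0.5670−0.9395) = (-6.628)×(-0.3726) = 2.470 mol·L⁻¹.
C_M = C_{M0}e^(−k₁t) = 3.345 mol·L⁻¹, so C_P = C_{M0}−C_M−C_N = 0.08529 mol·L⁻¹; C_N/C_P = 29.0.

29.0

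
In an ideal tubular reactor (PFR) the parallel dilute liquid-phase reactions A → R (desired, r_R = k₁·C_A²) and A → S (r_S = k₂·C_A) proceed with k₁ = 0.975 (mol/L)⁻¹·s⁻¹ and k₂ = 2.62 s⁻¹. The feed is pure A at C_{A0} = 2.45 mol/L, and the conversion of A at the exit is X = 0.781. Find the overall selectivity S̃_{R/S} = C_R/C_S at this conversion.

0.528

C_A = C_{A0}(1−X) = 0.5365 mol/L.
Along a PFR/batch, dC_S/dC_A = −r_S/(r_R+r_S) = −k₂/(k₂+k₁·C_A).
Integrating from C_{A0} to C_A: C_S = (2.62/0.975)·ln[(2.62+0.975·2.45)/(2.62+0.975·0.537)] = 2.687·ln(5.009/3.143) = 1.252 mol/L.
Then C_R = (C_{A0}−C_A) − C_S = 1.913 − 1.252 = 0.6613 mol/L.
S̃_{R/S} = C_R/C_S = 0.6613/1.252 = 0.528.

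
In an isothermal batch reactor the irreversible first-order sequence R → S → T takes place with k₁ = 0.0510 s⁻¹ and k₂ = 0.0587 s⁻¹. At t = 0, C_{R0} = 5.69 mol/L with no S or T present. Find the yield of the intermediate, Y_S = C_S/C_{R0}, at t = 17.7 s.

0.342

For first-order series with pure R initially, C_S(t) = k₁C_{R0}/(k₂−k₁)·(e^(−k₁t) − e^(−k₂t)).
e^(−k₁t) = e^(−0.0510×17.7) = e^(−0.9027) = 0.4055; e^(−k₂t) = e^(−1.039) = 0.3538.
C_S = 0.0510×5.69/(0.0587−0.0510) × (0.4055−0.3538) = 37.69×0.05166 = 1.947 mol/L.
Y_S = C_S/C_{R0} = 1.947/5.69 = 0.342.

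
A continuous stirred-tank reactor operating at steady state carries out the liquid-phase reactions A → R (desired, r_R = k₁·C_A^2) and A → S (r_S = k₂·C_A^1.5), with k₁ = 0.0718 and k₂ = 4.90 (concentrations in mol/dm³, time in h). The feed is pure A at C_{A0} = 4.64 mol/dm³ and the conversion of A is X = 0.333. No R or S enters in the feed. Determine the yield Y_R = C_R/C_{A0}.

Exit C_A = C_{A0}(1−X) = 4.64×0.667 = 3.095 mol/dm³.
A CSTR operates uniformly at the exit composition, giving r_R = 0.6877 and r_S = 26.68 (each k·C_A^n at C_A = 3.095).
Fraction of consumed A going to R: r_R/(r_R+r_S) = 0.02513.
C_R = 0.02513·C_{A0}·X = 0.02513×4.64×0.333 = 0.0388 mol/dm³; Y_R = C_R/C_{A0} = 0.00837.

0.00837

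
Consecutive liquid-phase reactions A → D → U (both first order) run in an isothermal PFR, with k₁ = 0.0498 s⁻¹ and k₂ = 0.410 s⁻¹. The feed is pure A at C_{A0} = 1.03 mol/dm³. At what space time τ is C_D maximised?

The intermediate peaks when r₁ = r₂, i.e. k₁e^(−k₁τ) = k₂e^(−k₂τ), giving τ_opt = ln(k₂/k₁)/(k₂−k₁).
= ln(0.410/0.0498)/(0.410−0.0498) = ln(8.233)/0.3602 = 2.108/0.3602 = 5.85 s.

5.85 s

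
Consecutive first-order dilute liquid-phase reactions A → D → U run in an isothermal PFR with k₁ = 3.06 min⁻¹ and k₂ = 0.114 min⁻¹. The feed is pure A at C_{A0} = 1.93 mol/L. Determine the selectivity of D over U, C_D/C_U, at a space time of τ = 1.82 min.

Solving the coupled first-order balances gives C_D(τ) = [k₁/(k₂−k₁)]·C_{A0}·(e^(−k₁τ) − e^(−k₂τ)).
e^(−k₁τ) = e^(−3.06×1.82) = e^(−5.569) = 0.003814; e^(−k₂τ) = e^(−0.2075) = 0.8126.
C_D = 3.06×1.93/(0.114−3.06) × (0.003814−0.8126) = (-2.005)×(-0.8088) = 1.621 mol/L.
C_A = C_{A0}e^(−k₁τ) = 0.007360 mol/L, so C_U = C_{A0}−C_A−C_D = 0.3012 mol/L; C_D/C_U = 5.38.

5.38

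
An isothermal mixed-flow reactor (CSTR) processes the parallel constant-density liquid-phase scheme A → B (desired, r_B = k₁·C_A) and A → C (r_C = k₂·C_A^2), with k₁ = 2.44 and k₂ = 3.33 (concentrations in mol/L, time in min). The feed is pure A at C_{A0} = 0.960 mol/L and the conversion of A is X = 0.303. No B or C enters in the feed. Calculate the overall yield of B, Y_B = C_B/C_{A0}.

0.158

Exit C_A = C_{A0}(1−X) = 0.960×0.697 = 0.6691 mol/L.
In a CSTR the entire volume is at exit conditions, so r_B = 2.44×0.6691 = 1.633 and r_C = 3.33×0.6691^2 = 1.491.
Fraction of consumed A going to B: r_B/(r_B+r_C) = 0.5227.
C_B = 0.5227·C_{A0}·X = 0.5227×0.960×0.303 = 0.152 mol/L; Y_B = C_B/C_{A0} = 0.158.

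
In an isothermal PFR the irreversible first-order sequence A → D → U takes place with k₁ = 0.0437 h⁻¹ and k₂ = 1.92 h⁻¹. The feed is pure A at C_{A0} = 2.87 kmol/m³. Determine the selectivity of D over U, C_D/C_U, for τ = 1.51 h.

0.474

Solving the coupled first-order balances gives C_D(τ) = [k₁/(k₂−k₁)]·C_{A0}·(e^(−k₁τ) − e^(−k₂τ)).
e^(−k₁τ) = e^(−0.0437×1.51) = e^(−0.06599) = 0.9361; e^(−k₂τ) = e^(−2.899) = 0.05507.
C_D = 0.0437×2.87/(1.92−0.0437) × (0.9361−0.05507) = 0.06684×0.8811 = 0.05889 kmol/m³.
C_A = C_{A0}e^(−k₁τ) = 2.687 kmol/m³, so C_U = C_{A0}−C_A−C_D = 0.1244 kmol/m³; C_D/C_U = 0.474.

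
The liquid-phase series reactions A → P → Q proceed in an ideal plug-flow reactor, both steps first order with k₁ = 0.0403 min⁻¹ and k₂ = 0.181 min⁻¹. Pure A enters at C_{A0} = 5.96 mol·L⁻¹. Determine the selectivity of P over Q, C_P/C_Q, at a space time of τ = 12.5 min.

0.567

The intermediate concentration in a first-order A→B→C sequence is C_P = k₁C_{A0}(e^(−k₁τ) − e^(−k₂τ))/(k₂−k₁).
e^(−k₁τ) = e^(−0.0403×12.5) = e^(−0.5038) = 0.6043; e^(−k₂τ) = e^(−2.262) = 0.1041.
C_P = 0.0403×5.96/(0.181−0.0403) × (0.6043−0.1041) = 1.707×0.5002 = 0.8538 mol·L⁻¹.
C_A = C_{A0}e^(−k₁τ) = 3.601 mol·L⁻¹, so C_Q = C_{A0}−C_A−C_P = 1.505 mol·L⁻¹; C_P/C_Q = 0.567.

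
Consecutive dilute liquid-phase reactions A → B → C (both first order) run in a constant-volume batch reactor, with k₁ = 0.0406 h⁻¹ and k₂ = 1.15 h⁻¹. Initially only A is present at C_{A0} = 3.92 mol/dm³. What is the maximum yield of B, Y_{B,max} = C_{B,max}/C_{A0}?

0.0312

For a first-order series the maximum intermediate yield is C_{B,max}/C_{A0} = (k₁/k₂)^[k₂/(k₂−k₁)].
= (0.0406/1.15)^(1.15/(1.15−0.0406)) = (0.03530)^(1.037) = 0.03124.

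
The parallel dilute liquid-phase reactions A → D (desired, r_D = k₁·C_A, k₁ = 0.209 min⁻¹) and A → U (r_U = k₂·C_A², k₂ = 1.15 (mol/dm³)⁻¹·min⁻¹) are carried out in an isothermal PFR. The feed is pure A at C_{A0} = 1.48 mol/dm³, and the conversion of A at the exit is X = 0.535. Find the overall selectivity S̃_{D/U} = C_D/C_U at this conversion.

0.174

C_A = C_{A0}(1−X) = 0.6882 mol/dm³.
Along a PFR/batch, dC_D/dC_A = −r_D/(r_D+r_U) = −k₁/(k₁+k₂·C_A).
Integrating from C_{A0} to C_A: C_D = (0.209/1.15)·ln[(0.209+1.15·1.48)/(0.209+1.15·0.688)] = 0.1817·ln(1.911/1.000) = 0.1176 mol/dm³.
C_U = (C_{A0}−C_A)−C_D = 0.6742 mol/dm³; S̃_{D/U} = 0.1176/0.6742 = 0.174.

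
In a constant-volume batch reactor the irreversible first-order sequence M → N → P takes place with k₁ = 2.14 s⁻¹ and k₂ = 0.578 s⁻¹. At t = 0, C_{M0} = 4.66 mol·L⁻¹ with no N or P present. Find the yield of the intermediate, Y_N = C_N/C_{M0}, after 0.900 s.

0.615

The intermediate concentration in a first-order A→B→C sequence is C_N = k₁C_{M0}(e^(−k₁t) − e^(−k₂t))/(k₂−k₁).
e^(−k₁t) = e^(−2.14×0.900) = e^(−1.926) = 0.1457; e^(−k₂t) = e^(−0.5202) = 0.5944.
C_N = 2.14×4.66/(0.578−2.14) × (0.1457−0.5944) = (-6.384)×(-0.4487) = 2.864 mol·L⁻¹.
Y_N = C_N/C_{M0} = 2.864/4.66 = 0.615.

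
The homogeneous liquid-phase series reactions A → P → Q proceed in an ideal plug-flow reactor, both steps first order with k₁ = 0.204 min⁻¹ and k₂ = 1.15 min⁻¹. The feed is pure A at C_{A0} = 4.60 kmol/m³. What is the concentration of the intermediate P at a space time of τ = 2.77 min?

0.523 kmol/m³

The intermediate concentration in a first-order A→B→C sequence is C_P = k₁C_{A0}(e^(−k₁τ) − e^(−k₂τ))/(k₂−k₁).
e^(−k₁τ) = e^(−0.204×2.77) = e^(−0.5651) = 0.5683; e^(−k₂τ) = e^(−3.185) = 0.04136.
C_P = 0.204×4.60/(1.15−0.204) × (0.5683−0.04136) = 0.9920×0.5270 = 0.5227 kmol/m³.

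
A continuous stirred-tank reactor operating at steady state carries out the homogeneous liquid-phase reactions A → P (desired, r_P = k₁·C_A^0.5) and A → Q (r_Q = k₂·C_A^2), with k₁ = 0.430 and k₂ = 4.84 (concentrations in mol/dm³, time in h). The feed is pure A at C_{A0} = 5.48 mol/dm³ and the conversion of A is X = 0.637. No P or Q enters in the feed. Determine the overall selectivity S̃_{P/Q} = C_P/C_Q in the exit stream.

Exit C_A = C_{A0}(1−X) = 5.48×0.363 = 1.989 mol/dm³.
In a CSTR the entire volume is at exit conditions, so r_P = 0.430×1.989^0.5 = 0.6065 and r_Q = 4.84×1.989^2 = 19.15.
Overall selectivity = C_P/C_Q = r_Pτ/(r_Qτ) = r_P/r_Q = 0.0317.

0.0317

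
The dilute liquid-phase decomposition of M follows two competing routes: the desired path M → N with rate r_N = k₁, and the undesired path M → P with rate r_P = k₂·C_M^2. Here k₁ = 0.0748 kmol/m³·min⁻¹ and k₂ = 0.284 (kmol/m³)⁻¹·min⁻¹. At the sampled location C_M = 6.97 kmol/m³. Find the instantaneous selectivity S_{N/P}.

0.00542

S_{N/P} = r_N/r_P = (k₁)/(k₂·C_M^2) = (k₁/k₂)·C_M^-2.
= (0.0748) / (0.284×6.970^2) = 0.07480/13.80 = 0.00542.
The undesired path is higher order in M, so low C_M (CSTR or dilute feed) favours N.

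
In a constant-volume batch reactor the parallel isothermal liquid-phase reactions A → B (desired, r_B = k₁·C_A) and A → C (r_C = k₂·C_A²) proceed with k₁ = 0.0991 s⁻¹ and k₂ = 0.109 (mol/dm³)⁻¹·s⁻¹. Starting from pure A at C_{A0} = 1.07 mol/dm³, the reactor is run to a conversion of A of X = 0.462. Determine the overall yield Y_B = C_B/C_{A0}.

0.244

C_A = C_{A0}(1−X) = 0.5757 mol/dm³.
Along a PFR/batch, dC_B/dC_A = −r_B/(r_B+r_C) = −k₁/(k₁+k₂·C_A).
Integrating from C_{A0} to C_A: C_B = (0.0991/0.109)·ln[(0.0991+0.109·1.07)/(0.0991+0.109·0.576)] = 0.9092·ln(0.2157/0.1618) = 0.2613 mol/dm³.
Y_B = C_B/C_{A0} = 0.2613/1.07 = 0.244.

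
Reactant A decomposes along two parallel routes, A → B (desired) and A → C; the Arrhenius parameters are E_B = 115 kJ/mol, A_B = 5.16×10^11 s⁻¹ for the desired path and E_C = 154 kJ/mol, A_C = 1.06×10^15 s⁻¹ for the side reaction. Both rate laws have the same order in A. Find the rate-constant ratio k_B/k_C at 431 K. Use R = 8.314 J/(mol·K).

25.9

k_B/k_C = (A_B/A_C)·exp[−(E_B−E_C)/(RT)] = (A_B/A_C)·exp[(E_C−E_B)/(RT)].
(E_C−E_B)/(RT) = (154−115)×10³/(8.314×431) = 39000/3583 = 10.88.
k_B/k_C = (5.16×10^11/1.06×10^15)·exp(10.88) = 4.868×10^-4 × 53301 = 25.9.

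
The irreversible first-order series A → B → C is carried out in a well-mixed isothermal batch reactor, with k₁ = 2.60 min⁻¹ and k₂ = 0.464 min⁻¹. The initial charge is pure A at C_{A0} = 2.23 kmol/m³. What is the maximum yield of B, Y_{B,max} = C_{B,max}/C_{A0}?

At the optimum, C_{B,max}/C_{A0} = (k₁/k₂)^[k₂/(k₂−k₁)].
= (2.60/0.464)^(0.464/(0.464−2.60)) = (5.603)^(-0.2172) = 0.6877.

0.688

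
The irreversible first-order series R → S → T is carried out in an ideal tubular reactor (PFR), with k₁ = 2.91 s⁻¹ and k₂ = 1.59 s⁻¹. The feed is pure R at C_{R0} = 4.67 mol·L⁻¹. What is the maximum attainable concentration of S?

2.25 mol·L⁻¹

At the optimum, C_{S,max}/C_{R0} = (k₁/k₂)^[k₂/(k₂−k₁)].
= (2.91/1.59)^(1.59/(1.59−2.91)) = (1.830)^(-1.205) = 0.4828.
C_{S,max} = 0.4828×4.67 = 2.25 mol·L⁻¹.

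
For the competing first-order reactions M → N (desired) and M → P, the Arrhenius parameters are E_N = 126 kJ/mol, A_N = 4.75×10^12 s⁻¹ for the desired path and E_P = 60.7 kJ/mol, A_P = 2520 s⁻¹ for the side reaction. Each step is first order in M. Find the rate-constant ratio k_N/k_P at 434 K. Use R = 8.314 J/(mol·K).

With equal orders, S_{N/P} = k_N/k_P = (A_N/A_P)·exp[(E_P−E_N)/(RT)].
(E_P−E_N)/(RT) = (60.7−126)×10³/(8.314×434) = -65300/3608 = -18.10.
k_N/k_P = (4.75×10^12/2520)·exp(-18.10) = 1.885×10^9 × 1.382×10^-8 = 26.0.

26.0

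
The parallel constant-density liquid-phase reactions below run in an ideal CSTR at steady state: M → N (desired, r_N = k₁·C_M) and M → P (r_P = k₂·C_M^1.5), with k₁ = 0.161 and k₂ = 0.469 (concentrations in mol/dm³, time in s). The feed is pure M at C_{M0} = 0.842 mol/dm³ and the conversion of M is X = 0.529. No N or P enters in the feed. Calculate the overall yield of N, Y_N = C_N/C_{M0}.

Exit C_M = C_{M0}(1−X) = 0.842×0.471 = 0.3966 mol/dm³.
In a CSTR the entire volume is at exit conditions, so r_N = 0.161×0.3966 = 0.06385 and r_P = 0.469×0.3966^1.5 = 0.1171.
Fraction of consumed M going to N: r_N/(r_N+r_P) = 0.3528.
C_N = 0.3528·C_{M0}·X = 0.3528×0.842×0.529 = 0.157 mol/dm³; Y_N = C_N/C_{M0} = 0.187.

0.187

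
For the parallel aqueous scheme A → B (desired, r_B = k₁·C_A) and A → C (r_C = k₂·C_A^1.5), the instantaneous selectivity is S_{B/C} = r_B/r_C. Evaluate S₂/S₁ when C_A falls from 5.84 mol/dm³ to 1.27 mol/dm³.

S_{B/C} = (k₁/k₂)·C_A^-0.5, so S₂/S₁ = (C_{A,2}/C_{A,1})^-0.5.
= (1.27/5.84)^(-0.5) = (0.2175)^(-0.5) = 2.14.
Selectivity toward B rises as C_A falls — low-concentration operation is favoured.

2.14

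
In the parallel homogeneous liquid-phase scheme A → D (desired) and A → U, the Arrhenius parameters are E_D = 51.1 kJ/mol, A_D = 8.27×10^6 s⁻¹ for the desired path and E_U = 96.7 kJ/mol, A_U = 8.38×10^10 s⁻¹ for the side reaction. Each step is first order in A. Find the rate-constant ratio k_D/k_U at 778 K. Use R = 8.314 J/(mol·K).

0.114

Since both paths have the same order in A, the concentration cancels and S_{D/U} = k_D/k_U = (A_D/A_U)·exp[(E_U−E_D)/(RT)].
(E_U−E_D)/(RT) = (96.7−51.1)×10³/(8.314×778) = 45600/6468 = 7.050.
k_D/k_U = (8.27×10^6/8.38×10^10)·exp(7.050) = 9.869×10^-5 × 1153 = 0.114.
Since E_D < E_U, lowering the temperature improves selectivity toward D.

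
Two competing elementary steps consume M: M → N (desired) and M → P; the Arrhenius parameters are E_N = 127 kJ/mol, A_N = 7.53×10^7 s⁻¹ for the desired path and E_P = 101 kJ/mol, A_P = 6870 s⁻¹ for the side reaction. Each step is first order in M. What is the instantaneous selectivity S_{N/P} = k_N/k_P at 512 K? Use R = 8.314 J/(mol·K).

24.4

With equal orders, S_{N/P} = k_N/k_P = (A_N/A_P)·exp[(E_P−E_N)/(RT)].
(E_P−E_N)/(RT) = (101−127)×10³/(8.314×512) = -26000/4257 = -6.108.
k_N/k_P = (7.53×10^7/6870)·exp(-6.108) = 10961 × 0.002225 = 24.4.
Since E_N > E_P, raising the temperature improves selectivity toward N.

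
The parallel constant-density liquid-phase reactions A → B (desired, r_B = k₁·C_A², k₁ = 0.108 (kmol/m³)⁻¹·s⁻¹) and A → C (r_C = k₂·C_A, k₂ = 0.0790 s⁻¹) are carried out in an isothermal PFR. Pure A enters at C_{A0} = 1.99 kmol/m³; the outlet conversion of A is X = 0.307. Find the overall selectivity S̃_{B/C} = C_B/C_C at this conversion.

2.29

C_A = C_{A0}(1−X) = 1.379 kmol/m³.
Along a PFR/batch, dC_C/dC_A = −r_C/(r_B+r_C) = −k₂/(k₂+k₁·C_A).
Integrating from C_{A0} to C_A: C_C = (0.0790/0.108)·ln[(0.0790+0.108·1.99)/(0.0790+0.108·1.38)] = 0.7315·ln(0.2939/0.2279) = 0.1860 kmol/m³.
Then C_B = (C_{A0}−C_A) − C_C = 0.6109 − 0.1860 = 0.4250 kmol/m³.
S̃_{B/C} = C_B/C_C = 0.4250/0.1860 = 2.29.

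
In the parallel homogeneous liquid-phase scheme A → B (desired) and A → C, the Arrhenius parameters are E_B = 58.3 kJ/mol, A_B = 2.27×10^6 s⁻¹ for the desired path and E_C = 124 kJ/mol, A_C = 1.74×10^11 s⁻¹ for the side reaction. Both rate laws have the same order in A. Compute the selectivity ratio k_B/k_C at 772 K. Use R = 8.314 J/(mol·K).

k_B/k_C = (A_B/A_C)·exp[−(E_B−E_C)/(RT)] = (A_B/A_C)·exp[(E_C−E_B)/(RT)].
(E_C−E_B)/(RT) = (124−58.3)×10³/(8.314×772) = 65700/6418 = 10.24.
k_B/k_C = (2.27×10^6/1.74×10^11)·exp(10.24) = 1.305×10^-5 × 27894 = 0.364.
Since E_B < E_C, lowering the temperature improves selectivity toward B.

0.364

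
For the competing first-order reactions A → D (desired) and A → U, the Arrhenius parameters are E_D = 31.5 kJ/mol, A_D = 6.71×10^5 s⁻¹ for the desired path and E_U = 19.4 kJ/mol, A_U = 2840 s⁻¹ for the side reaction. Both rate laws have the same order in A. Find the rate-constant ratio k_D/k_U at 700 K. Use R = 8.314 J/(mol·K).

k_D/k_U = (A_D/A_U)·exp[−(E_D−E_U)/(RT)] = (A_D/A_U)·exp[(E_U−E_D)/(RT)].
(E_U−E_D)/(RT) = (19.4−31.5)×10³/(8.314×700) = -12100/5820 = -2.079.
k_D/k_U = (6.71×10^5/2840)·exp(-2.079) = 236.3 × 0.1250 = 29.5.

29.5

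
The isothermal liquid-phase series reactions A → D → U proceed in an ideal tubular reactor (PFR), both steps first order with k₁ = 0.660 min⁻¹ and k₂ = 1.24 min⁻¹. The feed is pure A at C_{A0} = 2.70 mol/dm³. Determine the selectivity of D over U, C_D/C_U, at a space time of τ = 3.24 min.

0.148

For first-order series with pure A initially, C_D(τ) = k₁C_{A0}/(k₂−k₁)·(e^(−k₁τ) − e^(−k₂τ)).
e^(−k₁τ) = e^(−0.660×3.24) = e^(−2.138) = 0.1178; e^(−k₂τ) = e^(−4.018) = 0.01800.
C_D = 0.660×2.70/(1.24−0.660) × (0.1178−0.01800) = 3.072×0.09985 = 0.3068 mol/dm³.
C_A = C_{A0}e^(−k₁τ) = 0.3182 mol/dm³, so C_U = C_{A0}−C_A−C_D = 2.075 mol/dm³; C_D/C_U = 0.148.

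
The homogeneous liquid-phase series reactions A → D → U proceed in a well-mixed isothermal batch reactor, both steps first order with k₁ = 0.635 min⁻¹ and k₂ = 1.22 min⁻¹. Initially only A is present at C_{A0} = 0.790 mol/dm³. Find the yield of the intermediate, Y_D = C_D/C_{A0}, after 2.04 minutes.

Solving the coupled first-order balances gives C_D(t) = [k₁/(k₂−k₁)]·C_{A0}·(e^(−k₁t) − e^(−k₂t)).
e^(−k₁t) = e^(−0.635×2.04) = e^(−1.295) = 0.2738; e^(−k₂t) = e^(−2.489) = 0.08301.
C_D = 0.635×0.790/(1.22−0.635) × (0.2738−0.08301) = 0.8575×0.1908 = 0.1636 mol/dm³.
Y_D = C_D/C_{A0} = 0.1636/0.790 = 0.207.

0.207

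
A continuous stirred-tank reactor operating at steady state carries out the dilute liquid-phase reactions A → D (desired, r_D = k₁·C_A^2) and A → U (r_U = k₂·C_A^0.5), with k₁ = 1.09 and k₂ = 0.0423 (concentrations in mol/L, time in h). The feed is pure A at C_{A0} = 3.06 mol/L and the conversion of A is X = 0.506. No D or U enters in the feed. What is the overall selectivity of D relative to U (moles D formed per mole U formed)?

Exit C_A = C_{A0}(1−X) = 3.06×0.494 = 1.512 mol/L.
A CSTR operates uniformly at the exit composition, giving r_D = 2.491 and r_U = 0.05201 (each k·C_A^n at C_A = 1.512).
Overall selectivity = C_D/C_U = r_Dτ/(r_Uτ) = r_D/r_U = 47.9.

47.9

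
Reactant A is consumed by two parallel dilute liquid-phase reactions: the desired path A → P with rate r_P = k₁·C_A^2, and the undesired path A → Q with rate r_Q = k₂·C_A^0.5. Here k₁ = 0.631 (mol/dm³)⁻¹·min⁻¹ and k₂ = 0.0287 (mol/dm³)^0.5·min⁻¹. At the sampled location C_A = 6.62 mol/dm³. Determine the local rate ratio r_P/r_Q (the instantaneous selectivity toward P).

S_{P/Q} = r_P/r_Q = (k₁·C_A^2)/(k₂·C_A^0.5) = (k₁/k₂)·C_A^1.5.
= (0.631×6.620^2) / (0.0287×6.620^0.5) = 27.65/0.07384 = 374.

374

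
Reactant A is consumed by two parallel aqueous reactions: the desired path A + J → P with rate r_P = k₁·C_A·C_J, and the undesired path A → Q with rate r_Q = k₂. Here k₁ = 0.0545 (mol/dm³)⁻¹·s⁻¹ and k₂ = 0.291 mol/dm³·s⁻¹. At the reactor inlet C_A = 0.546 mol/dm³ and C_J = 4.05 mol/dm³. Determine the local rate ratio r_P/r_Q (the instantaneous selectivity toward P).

0.414

S_{P/Q} = r_P/r_Q = (k₁·C_A·C_J)/(k₂) = (k₁/k₂)·C_A·C_J.
= (0.0545×0.5460×4.050) / (0.291) = 0.1205/0.2910 = 0.414.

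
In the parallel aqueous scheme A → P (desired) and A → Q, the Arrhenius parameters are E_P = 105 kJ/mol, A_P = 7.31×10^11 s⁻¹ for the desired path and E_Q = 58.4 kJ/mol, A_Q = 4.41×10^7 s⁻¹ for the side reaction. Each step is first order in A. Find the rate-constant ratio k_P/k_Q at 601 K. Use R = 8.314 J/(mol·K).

k_P/k_Q = (A_P/A_Q)·exp[−(E_P−E_Q)/(RT)] = (A_P/A_Q)·exp[(E_Q−E_P)/(RT)].
(E_Q−E_P)/(RT) = (58.4−105)×10³/(8.314×601) = -46600/4997 = -9.326.
k_P/k_Q = (7.31×10^11/4.41×10^7)·exp(-9.326) = 16576 × 8.907×10^-5 = 1.48.
Since E_P > E_Q, raising the temperature improves selectivity toward P.

1.48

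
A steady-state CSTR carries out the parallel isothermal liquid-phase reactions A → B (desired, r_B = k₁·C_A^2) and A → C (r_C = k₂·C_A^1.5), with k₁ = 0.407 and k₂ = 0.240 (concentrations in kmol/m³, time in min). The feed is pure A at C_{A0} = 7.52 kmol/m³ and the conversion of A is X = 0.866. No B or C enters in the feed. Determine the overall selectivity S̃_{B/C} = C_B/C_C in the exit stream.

Exit C_A = C_{A0}(1−X) = 7.52×0.134 = 1.008 kmol/m³.
A CSTR operates uniformly at the exit composition, giving r_B = 0.4133 and r_C = 0.2428 (each k·C_A^n at C_A = 1.008).
Overall selectivity = C_B/C_C = r_Bτ/(r_Cτ) = r_B/r_C = 1.70.

1.70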